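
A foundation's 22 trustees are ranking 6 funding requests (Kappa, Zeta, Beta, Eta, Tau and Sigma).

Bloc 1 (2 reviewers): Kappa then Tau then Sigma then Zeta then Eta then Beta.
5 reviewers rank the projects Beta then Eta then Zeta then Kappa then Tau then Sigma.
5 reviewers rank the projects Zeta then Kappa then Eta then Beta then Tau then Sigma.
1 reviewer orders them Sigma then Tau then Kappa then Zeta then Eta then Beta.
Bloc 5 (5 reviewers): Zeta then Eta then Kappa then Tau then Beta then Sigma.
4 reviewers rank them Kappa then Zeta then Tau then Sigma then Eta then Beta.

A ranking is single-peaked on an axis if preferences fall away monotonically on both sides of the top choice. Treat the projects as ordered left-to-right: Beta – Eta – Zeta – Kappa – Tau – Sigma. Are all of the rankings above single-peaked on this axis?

Axis positions: Beta=1, Eta=2, Zeta=3, Kappa=4, Tau=5, Sigma=6.
Bloc 1 (peak Kappa at position 4): ranking walks positions 4-5-6-3-2-1, expanding outward from the peak — single-peaked.
Bloc 2 (peak Beta at position 1): ranking walks positions 1-2-3-4-5-6, expanding outward from the peak — single-peaked.
Bloc 3 (peak Zeta at position 3): ranking walks positions 3-4-2-1-5-6, expanding outward from the peak — single-peaked.
Bloc 4 (peak Sigma at position 6): ranking walks positions 6-5-4-3-2-1, expanding outward from the peak — single-peaked.
Bloc 5 (peak Zeta at position 3): ranking walks positions 3-2-4-5-1-6, expanding outward from the peak — single-peaked.
Bloc 6 (peak Kappa at position 4): ranking walks positions 4-3-5-6-2-1, expanding outward from the peak — single-peaked.
Every ranking is single-peaked on this axis.

yes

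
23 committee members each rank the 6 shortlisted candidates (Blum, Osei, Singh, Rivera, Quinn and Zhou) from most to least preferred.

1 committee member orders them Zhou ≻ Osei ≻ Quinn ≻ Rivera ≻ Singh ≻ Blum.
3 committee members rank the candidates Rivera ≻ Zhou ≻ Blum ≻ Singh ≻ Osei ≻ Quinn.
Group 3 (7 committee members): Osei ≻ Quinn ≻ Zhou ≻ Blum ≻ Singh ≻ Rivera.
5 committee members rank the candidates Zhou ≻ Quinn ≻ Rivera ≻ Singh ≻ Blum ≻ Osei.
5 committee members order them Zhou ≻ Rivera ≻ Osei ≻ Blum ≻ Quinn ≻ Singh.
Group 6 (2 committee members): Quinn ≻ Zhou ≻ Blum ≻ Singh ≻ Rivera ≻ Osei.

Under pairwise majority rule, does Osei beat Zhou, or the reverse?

Zhou

Ballots ranking Osei above Zhou: 7.
Ballots ranking Zhou above Osei: 23 − 7 = 16.
Zhou wins the head-to-head 16–7.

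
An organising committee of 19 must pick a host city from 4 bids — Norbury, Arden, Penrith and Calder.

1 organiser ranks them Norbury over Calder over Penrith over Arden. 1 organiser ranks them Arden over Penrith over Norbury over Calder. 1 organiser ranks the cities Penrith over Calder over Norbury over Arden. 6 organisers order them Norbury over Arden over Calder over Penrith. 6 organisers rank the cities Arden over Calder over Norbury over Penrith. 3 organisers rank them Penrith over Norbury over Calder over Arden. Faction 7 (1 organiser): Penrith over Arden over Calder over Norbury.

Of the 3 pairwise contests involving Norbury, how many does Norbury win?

3

Norbury against each rival (19 organisers):
Norbury vs Arden: Norbury is ranked higher on 1+1+6+3 = 11 ballots, Arden on 8. Norbury wins 11–8.
Norbury–Penrith: Norbury 13–6.
Norbury vs Calder: Norbury, 11–8.
Norbury beats Arden, Penrith, Calder — 3 pairwise wins.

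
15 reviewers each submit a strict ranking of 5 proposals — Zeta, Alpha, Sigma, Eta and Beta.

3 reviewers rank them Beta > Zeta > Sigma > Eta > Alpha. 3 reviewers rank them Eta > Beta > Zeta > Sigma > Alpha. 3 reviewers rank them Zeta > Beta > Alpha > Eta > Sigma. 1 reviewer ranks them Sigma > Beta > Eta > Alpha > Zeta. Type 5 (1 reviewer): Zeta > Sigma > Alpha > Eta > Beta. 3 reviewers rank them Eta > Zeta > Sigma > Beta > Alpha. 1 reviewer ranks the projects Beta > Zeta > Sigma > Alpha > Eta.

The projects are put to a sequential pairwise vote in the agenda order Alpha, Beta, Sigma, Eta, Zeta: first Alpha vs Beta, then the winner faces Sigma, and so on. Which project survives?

Beta

Round 1: Alpha vs Beta — 1–14, Beta advances.
Round 2: Beta vs Sigma — 10–5, Beta advances.
Round 3: Beta vs Eta — 8–7, Beta advances.
Round 4: Beta vs Zeta — 8–7, Beta advances.
Beta survives the agenda.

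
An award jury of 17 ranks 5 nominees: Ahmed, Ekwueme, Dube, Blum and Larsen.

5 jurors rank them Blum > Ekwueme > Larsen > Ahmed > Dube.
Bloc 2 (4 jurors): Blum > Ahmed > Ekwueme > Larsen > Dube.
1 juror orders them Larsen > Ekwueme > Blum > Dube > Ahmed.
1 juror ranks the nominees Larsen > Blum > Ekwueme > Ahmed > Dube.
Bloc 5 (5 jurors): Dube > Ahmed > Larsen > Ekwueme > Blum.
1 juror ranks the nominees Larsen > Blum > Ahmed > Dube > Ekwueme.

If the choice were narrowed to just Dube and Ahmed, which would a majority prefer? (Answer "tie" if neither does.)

Ballots ranking Dube above Ahmed: 1 + 5 = 6.
Ballots ranking Ahmed above Dube: 17 − 6 = 11.
Ahmed wins the head-to-head 11–6.

Ahmed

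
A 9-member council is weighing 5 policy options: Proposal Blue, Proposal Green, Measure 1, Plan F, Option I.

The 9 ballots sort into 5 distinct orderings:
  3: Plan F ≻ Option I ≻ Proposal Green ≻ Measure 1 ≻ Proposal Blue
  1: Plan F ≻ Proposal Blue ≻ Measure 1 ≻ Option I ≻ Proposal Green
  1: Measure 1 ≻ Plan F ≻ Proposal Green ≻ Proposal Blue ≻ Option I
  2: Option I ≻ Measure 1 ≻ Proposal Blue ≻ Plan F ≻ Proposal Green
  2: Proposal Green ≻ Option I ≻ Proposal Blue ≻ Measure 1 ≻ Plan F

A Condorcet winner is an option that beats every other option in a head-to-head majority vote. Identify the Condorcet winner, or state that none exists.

Pairwise majorities:
Proposal Blue–Proposal Green: Proposal Green 6–3.
Proposal Blue–Measure 1: Measure 1 6–3.
Proposal Blue vs Plan F: Plan F, 5–4.
Proposal Blue vs Option I: Option I, 7–2.
Proposal Green vs Measure 1: Proposal Green is ranked higher on 3+2 = 5 ballots, Measure 1 on 4. Proposal Green wins 5–4.
Proposal Green vs Plan F: 2 to 7, Plan F.
Proposal Green vs Option I: 3 to 6, Option I.
Measure 1–Plan F: Measure 1 5–4.
Measure 1 vs Option I: Option I wins 7–2.
Plan F vs Option I: Plan F wins 5–4.
Each option drops at least one matchup (Proposal Blue loses to Proposal Green; Proposal Green loses to Plan F; Measure 1 loses to Proposal Green; Plan F loses to Measure 1; Option I loses to Plan F); the cycle Proposal Green → Measure 1 → Plan F → Proposal Green rules out a Condorcet winner.

none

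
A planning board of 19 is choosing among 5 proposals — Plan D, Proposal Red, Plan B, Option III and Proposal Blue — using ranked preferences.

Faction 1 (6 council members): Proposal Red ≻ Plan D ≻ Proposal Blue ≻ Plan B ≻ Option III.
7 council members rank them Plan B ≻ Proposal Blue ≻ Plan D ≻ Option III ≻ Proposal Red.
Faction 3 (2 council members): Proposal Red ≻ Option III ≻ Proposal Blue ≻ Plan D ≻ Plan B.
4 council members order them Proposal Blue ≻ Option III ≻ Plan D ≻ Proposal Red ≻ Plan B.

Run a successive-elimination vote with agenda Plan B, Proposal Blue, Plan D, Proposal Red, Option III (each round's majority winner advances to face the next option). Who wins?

Proposal Blue

Round 1: Plan B vs Proposal Blue — 7–12, Proposal Blue advances.
Round 2: Proposal Blue vs Plan D — 13–6, Proposal Blue advances.
Round 3: Proposal Blue vs Proposal Red — 11–8, Proposal Blue advances.
Round 4: Proposal Blue vs Option III — 17–2, Proposal Blue advances.
The agenda winner is Proposal Blue.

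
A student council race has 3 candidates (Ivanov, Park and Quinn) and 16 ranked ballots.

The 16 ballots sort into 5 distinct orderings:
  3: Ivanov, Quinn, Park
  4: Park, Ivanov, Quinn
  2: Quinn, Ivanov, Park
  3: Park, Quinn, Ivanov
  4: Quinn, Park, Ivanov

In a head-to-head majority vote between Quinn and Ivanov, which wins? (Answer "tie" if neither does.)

Ballots ranking Quinn above Ivanov: 2 + 3 + 4 = 9.
Ballots ranking Ivanov above Quinn: 16 − 9 = 7.
Quinn wins the head-to-head 9–7.

Quinn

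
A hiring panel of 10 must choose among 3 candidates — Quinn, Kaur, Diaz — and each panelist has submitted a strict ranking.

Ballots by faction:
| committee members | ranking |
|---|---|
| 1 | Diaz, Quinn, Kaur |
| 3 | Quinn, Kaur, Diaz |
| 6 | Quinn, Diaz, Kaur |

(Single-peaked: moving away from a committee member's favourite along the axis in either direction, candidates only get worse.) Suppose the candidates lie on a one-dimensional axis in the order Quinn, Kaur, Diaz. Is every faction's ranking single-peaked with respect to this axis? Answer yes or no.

Axis positions: Quinn=1, Kaur=2, Diaz=3.
Faction 1: ranking walks positions 3-1-2; Quinn is ranked above Kaur even though Kaur lies between Quinn and the peak Diaz on the axis — preferences dip and rise again. Not single-peaked.
Faction 2 (peak Quinn at position 1): ranking walks positions 1-2-3, expanding outward from the peak — single-peaked.
Faction 3: ranking walks positions 1-3-2; Diaz is ranked above Kaur even though Kaur lies between Diaz and the peak Quinn on the axis — preferences dip and rise again. Not single-peaked.
Faction 1 violates single-peakedness, so the profile is not single-peaked on this axis.

no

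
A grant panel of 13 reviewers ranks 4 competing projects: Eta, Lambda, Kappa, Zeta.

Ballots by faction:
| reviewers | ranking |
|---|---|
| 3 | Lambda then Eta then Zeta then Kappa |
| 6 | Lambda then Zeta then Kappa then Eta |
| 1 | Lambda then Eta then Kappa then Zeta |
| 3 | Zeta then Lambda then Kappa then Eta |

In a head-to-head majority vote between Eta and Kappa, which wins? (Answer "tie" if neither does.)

Ballots ranking Eta above Kappa: 3 + 1 = 4.
Ballots ranking Kappa above Eta: 13 − 4 = 9.
Kappa wins the head-to-head 9–4.

Kappa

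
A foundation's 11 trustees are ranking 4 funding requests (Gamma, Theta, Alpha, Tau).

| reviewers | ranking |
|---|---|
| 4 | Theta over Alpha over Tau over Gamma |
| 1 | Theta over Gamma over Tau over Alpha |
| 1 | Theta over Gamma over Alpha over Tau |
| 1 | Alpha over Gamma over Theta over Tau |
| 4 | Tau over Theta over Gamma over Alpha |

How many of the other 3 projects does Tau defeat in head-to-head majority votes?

1

Tau against each rival (11 reviewers):
Tau vs Gamma: Tau wins 8–3.
Tau vs Theta: 4 to 7, Theta.
Tau vs Alpha: 5 to 6, Alpha.
Tau beats Gamma; loses to Theta, Alpha — 1 pairwise win.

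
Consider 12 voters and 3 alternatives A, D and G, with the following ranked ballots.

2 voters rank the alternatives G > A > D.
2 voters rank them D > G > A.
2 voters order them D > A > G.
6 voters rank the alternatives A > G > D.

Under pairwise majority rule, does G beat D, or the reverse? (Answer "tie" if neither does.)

Ballots ranking G above D: 2 + 6 = 8.
Ballots ranking D above G: 12 − 8 = 4.
G wins the head-to-head 8–4.

G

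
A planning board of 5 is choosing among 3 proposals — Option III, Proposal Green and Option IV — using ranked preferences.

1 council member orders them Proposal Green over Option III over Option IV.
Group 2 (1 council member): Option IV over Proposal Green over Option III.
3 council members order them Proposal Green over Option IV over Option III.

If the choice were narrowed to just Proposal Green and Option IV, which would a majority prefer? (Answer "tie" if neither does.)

Ballots ranking Proposal Green above Option IV: 1 + 3 = 4.
Ballots ranking Option IV above Proposal Green: 5 − 4 = 1.
Proposal Green wins the head-to-head 4–1.

Proposal Green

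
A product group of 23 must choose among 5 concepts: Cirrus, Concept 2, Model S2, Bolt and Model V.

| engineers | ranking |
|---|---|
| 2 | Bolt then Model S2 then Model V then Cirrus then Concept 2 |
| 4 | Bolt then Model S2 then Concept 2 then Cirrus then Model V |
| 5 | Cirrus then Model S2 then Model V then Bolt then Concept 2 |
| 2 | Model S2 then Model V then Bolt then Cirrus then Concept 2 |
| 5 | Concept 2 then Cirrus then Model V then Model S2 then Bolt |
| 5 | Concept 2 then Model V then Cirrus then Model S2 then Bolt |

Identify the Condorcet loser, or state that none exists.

none

Head-to-head results (23 engineers):
Cirrus vs Concept 2: 2+5+2 = 9 for Cirrus, 14 for Concept 2 — Concept 2 by 14–9.
Cirrus vs Model S2: Cirrus preferred on 5+5+5 = 15 ballots; Cirrus wins 15–8.
Cirrus vs Bolt: Cirrus, 15–8.
Cirrus vs Model V: Cirrus preferred on 4+5+5 = 14 ballots; Cirrus wins 14–9.
Concept 2 vs Model S2: 10 to 13, Model S2.
Concept 2 vs Bolt: Bolt, 13–10.
Concept 2 vs Model V: Concept 2 is ranked higher on 4+5+5 = 14 ballots, Model V on 9. Concept 2 wins 14–9.
Model S2 vs Bolt: Model S2 wins 17–6.
Model S2 vs Model V: 13 to 10, Model S2.
Bolt vs Model V: 6 to 17, Model V.
No design is winless: Cirrus beats Model S2; Concept 2 beats Cirrus; Model S2 beats Concept 2; Bolt beats Concept 2; Model V beats Bolt. There is no Condorcet loser.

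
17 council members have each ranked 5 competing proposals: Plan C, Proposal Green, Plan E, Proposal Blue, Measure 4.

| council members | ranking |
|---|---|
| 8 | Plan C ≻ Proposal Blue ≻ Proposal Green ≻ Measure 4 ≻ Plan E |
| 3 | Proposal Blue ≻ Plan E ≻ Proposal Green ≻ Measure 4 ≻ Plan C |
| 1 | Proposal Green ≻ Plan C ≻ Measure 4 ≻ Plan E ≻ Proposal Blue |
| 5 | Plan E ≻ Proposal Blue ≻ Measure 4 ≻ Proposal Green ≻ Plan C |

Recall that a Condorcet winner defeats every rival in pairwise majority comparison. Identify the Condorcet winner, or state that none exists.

none

Pairwise majorities:
Plan C vs Proposal Green: 8 to 9, Proposal Green.
Plan C vs Plan E: 8+1 = 9 for Plan C, 8 for Plan E — Plan C by 9–8.
Plan C vs Proposal Blue: Plan C is ranked higher on 8+1 = 9 ballots, Proposal Blue on 8. Plan C wins 9–8.
Plan C vs Measure 4: Plan C is ranked higher on 8+1 = 9 ballots, Measure 4 on 8. Plan C wins 9–8.
Proposal Green–Plan E: Proposal Green 9–8.
Proposal Green vs Proposal Blue: Proposal Blue wins 16–1.
Proposal Green vs Measure 4: Proposal Green, 12–5.
Plan E vs Proposal Blue: Proposal Blue wins 11–6.
Plan E vs Measure 4: Plan E is ranked higher on 3+5 = 8 ballots, Measure 4 on 9. Measure 4 wins 9–8.
Proposal Blue–Measure 4: Proposal Blue 16–1.
No option is unbeaten: Plan C loses to Proposal Green; Proposal Green loses to Proposal Blue; Plan E loses to Plan C; Proposal Blue loses to Plan C; Measure 4 loses to Plan C. In particular Plan C beats Proposal Blue beats Proposal Green beats Plan C is a majority cycle — no Condorcet winner exists.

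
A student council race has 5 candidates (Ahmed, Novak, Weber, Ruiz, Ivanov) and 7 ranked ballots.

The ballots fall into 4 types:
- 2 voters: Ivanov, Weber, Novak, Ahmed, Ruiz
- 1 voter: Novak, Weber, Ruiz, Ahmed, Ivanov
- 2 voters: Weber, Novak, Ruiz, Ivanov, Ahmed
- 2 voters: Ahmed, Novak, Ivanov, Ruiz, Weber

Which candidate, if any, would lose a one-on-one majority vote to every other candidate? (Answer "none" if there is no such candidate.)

Ruiz

Head-to-head results (7 voters):
Ahmed vs Novak: 2 to 5, Novak.
Ahmed vs Weber: Ahmed is ranked higher on 2 ballots, Weber on 5. Weber wins 5–2.
Ahmed vs Ruiz: Ahmed preferred on 2+2 = 4 ballots; Ahmed wins 4–3.
Ahmed vs Ivanov: Ahmed is ranked higher on 1+2 = 3 ballots, Ivanov on 4. Ivanov wins 4–3.
Novak vs Weber: Novak is ranked higher on 1+2 = 3 ballots, Weber on 4. Weber wins 4–3.
Novak vs Ruiz: Novak, 7–0.
Novak vs Ivanov: Novak is ranked higher on 1+2+2 = 5 ballots, Ivanov on 2. Novak wins 5–2.
Weber vs Ruiz: Weber preferred on 2+1+2 = 5 ballots; Weber wins 5–2.
Weber vs Ivanov: Weber preferred on 1+2 = 3 ballots; Ivanov wins 4–3.
Ruiz vs Ivanov: Ruiz is ranked higher on 1+2 = 3 ballots, Ivanov on 4. Ivanov wins 4–3.
Ruiz loses to every other candidate — it is the Condorcet loser.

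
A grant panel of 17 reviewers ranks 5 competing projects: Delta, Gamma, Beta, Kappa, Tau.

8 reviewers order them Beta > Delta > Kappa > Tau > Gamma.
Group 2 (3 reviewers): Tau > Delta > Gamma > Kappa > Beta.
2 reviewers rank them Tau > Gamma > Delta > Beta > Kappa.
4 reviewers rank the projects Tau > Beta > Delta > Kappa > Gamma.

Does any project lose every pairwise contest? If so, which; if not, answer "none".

Head-to-head results (17 reviewers):
Delta vs Gamma: 8+3+4 = 15 for Delta, 2 for Gamma — Delta by 15–2.
Delta vs Beta: 5 to 12, Beta.
Delta vs Kappa: 8+3+2+4 = 17 for Delta, 0 for Kappa — Delta by 17–0.
Delta vs Tau: 8 for Delta, 9 for Tau — Tau by 9–8.
Gamma–Beta: Beta 12–5.
Gamma vs Kappa: Kappa wins 12–5.
Gamma vs Tau: Tau wins 17–0.
Beta vs Kappa: Beta preferred on 8+2+4 = 14 ballots; Beta wins 14–3.
Beta vs Tau: Tau wins 9–8.
Kappa vs Tau: 8 to 9, Tau.
Only Gamma has no wins; Gamma is the Condorcet loser.

Gamma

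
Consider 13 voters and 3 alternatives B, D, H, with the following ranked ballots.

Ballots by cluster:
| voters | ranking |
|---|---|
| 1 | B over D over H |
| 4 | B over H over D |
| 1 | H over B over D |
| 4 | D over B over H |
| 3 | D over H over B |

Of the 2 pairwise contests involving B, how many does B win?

1

B against each rival (13 voters):
B vs D: B is ranked higher on 1+4+1 = 6 ballots, D on 7. D wins 7–6.
B vs H: 1+4+4 = 9 for B, 4 for H — B by 9–4.
B beats H; loses to D — 1 pairwise win.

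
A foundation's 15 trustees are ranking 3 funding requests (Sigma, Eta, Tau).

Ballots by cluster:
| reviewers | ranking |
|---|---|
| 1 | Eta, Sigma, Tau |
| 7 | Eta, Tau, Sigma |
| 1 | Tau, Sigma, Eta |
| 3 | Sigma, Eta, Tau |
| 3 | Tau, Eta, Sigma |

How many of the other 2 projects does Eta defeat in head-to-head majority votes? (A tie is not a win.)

Eta against each rival (15 reviewers):
Eta–Sigma: Eta 11–4.
Eta vs Tau: Eta is ranked higher on 1+7+3 = 11 ballots, Tau on 4. Eta wins 11–4.
Eta beats Sigma, Tau — 2 pairwise wins.

2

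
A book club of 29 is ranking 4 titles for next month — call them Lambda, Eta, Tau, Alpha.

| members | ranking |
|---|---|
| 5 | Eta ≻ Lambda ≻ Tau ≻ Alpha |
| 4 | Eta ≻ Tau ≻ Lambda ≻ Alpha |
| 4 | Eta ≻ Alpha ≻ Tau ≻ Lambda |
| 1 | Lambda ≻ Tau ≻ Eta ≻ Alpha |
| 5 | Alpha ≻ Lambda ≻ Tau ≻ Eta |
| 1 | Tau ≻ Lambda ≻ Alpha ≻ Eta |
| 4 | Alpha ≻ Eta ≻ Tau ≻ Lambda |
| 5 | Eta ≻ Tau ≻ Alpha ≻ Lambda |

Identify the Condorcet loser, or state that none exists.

Lambda

Pairwise majorities:
Lambda vs Eta: Eta wins 22–7.
Lambda–Tau: Tau 18–11.
Lambda vs Alpha: Lambda preferred on 5+4+1+1 = 11 ballots; Alpha wins 18–11.
Eta–Tau: Eta 22–7.
Eta vs Alpha: 5+4+4+1+5 = 19 for Eta, 10 for Alpha — Eta by 19–10.
Tau vs Alpha: Tau, 16–13.
Only Lambda has no wins; Lambda is the Condorcet loser.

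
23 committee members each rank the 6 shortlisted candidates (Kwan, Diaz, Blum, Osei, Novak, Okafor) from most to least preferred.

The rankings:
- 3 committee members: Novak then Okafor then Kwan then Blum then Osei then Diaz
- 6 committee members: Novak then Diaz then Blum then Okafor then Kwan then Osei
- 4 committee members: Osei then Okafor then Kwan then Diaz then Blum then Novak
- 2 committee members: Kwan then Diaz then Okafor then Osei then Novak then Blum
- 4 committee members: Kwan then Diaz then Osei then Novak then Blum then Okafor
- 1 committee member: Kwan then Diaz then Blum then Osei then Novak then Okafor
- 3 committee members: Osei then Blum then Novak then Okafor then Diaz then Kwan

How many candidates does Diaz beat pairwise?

3

Diaz against each rival (23 committee members):
Diaz vs Kwan: Kwan, 14–9.
Diaz–Blum: Diaz 17–6.
Diaz vs Osei: 13 to 10, Diaz.
Diaz–Novak: Novak 12–11.
Diaz vs Okafor: Diaz preferred on 6+2+4+1 = 13 ballots; Diaz wins 13–10.
Diaz beats Blum, Osei, Okafor; loses to Kwan, Novak — 3 pairwise wins.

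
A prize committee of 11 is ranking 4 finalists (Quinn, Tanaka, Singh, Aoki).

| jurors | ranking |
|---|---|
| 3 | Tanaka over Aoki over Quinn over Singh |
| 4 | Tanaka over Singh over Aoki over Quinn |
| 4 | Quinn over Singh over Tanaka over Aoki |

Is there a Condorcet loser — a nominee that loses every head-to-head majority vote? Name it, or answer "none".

Head-to-head results (11 jurors):
Quinn vs Tanaka: Tanaka, 7–4.
Quinn vs Singh: Quinn is ranked higher on 3+4 = 7 ballots, Singh on 4. Quinn wins 7–4.
Quinn vs Aoki: Quinn preferred on 4 ballots; Aoki wins 7–4.
Tanaka vs Singh: Tanaka preferred on 3+4 = 7 ballots; Tanaka wins 7–4.
Tanaka–Aoki: Tanaka 11–0.
Singh vs Aoki: Singh wins 8–3.
Every nominee wins at least one matchup (Quinn beats Singh; Tanaka beats Quinn; Singh beats Aoki; Aoki beats Quinn), so there is no Condorcet loser.

none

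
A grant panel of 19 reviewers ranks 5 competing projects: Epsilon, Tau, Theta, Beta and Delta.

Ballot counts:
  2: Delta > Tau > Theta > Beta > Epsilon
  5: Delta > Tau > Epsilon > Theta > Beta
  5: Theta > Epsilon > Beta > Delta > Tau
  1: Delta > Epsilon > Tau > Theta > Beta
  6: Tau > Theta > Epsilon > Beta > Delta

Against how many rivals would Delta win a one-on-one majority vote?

Delta against each rival (19 reviewers):
Delta vs Epsilon: 8 to 11, Epsilon.
Delta vs Tau: 2+5+5+1 = 13 for Delta, 6 for Tau — Delta by 13–6.
Delta vs Theta: Delta preferred on 2+5+1 = 8 ballots; Theta wins 11–8.
Delta vs Beta: 2+5+1 = 8 for Delta, 11 for Beta — Beta by 11–8.
Delta beats Tau; loses to Epsilon, Theta, Beta — 1 pairwise win.

1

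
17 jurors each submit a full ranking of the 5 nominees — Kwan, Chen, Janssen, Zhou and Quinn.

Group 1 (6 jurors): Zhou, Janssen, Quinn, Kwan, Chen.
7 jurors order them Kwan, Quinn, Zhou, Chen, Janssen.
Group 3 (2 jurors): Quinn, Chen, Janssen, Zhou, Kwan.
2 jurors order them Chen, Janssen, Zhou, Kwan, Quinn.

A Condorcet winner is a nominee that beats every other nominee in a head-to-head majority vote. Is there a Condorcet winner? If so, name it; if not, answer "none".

Pairwise majorities:
Kwan vs Chen: Kwan is ranked higher on 6+7 = 13 ballots, Chen on 4. Kwan wins 13–4.
Kwan vs Janssen: 7 to 10, Janssen.
Kwan vs Zhou: 7 for Kwan, 10 for Zhou — Zhou by 10–7.
Kwan vs Quinn: Kwan is ranked higher on 7+2 = 9 ballots, Quinn on 8. Kwan wins 9–8.
Chen vs Janssen: 7+2+2 = 11 for Chen, 6 for Janssen — Chen by 11–6.
Chen vs Zhou: 4 to 13, Zhou.
Chen vs Quinn: Chen is ranked higher on 2 ballots, Quinn on 15. Quinn wins 15–2.
Janssen vs Zhou: Janssen preferred on 2+2 = 4 ballots; Zhou wins 13–4.
Janssen vs Quinn: 8 to 9, Quinn.
Zhou vs Quinn: 8 to 9, Quinn.
Every nominee loses at least once (Kwan loses to Janssen; Chen loses to Kwan; Janssen loses to Chen; Zhou loses to Quinn; Quinn loses to Kwan). The majority relation contains the cycle Kwan beats Chen beats Janssen beats Kwan, so there is no Condorcet winner.

none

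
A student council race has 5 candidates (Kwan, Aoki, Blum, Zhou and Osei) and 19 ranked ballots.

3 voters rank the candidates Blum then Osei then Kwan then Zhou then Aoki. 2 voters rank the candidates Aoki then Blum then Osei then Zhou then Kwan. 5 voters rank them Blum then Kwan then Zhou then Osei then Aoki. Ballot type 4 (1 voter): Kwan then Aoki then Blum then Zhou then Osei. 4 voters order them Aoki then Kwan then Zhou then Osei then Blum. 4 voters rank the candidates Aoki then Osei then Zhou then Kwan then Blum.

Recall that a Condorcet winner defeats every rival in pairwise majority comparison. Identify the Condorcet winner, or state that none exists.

Aoki

Pairwise majorities:
Kwan vs Aoki: Aoki, 10–9.
Kwan vs Blum: Blum wins 10–9.
Kwan vs Zhou: Kwan, 13–6.
Kwan–Osei: Kwan 10–9.
Aoki vs Blum: Aoki, 11–8.
Aoki vs Zhou: Aoki wins 11–8.
Aoki–Osei: Aoki 11–8.
Blum vs Zhou: Blum wins 11–8.
Blum vs Osei: Blum, 11–8.
Zhou vs Osei: Zhou wins 10–9.
Aoki beats each of Kwan, Blum, Zhou, Osei — Aoki is the Condorcet winner.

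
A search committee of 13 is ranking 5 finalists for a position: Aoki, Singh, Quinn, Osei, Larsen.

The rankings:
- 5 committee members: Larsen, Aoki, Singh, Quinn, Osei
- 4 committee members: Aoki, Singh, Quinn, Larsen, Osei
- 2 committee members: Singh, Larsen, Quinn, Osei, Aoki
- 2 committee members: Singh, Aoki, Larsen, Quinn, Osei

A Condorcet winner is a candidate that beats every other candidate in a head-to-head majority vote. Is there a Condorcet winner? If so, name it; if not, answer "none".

Check each pair by majority over 13 ballots:
Aoki vs Singh: Aoki preferred on 5+4 = 9 ballots; Aoki wins 9–4.
Aoki vs Quinn: 11 to 2, Aoki.
Aoki vs Osei: 5+4+2 = 11 for Aoki, 2 for Osei — Aoki by 11–2.
Aoki vs Larsen: Aoki preferred on 4+2 = 6 ballots; Larsen wins 7–6.
Singh vs Quinn: Singh is ranked higher on 5+4+2+2 = 13 ballots, Quinn on 0. Singh wins 13–0.
Singh vs Osei: 5+4+2+2 = 13 for Singh, 0 for Osei — Singh by 13–0.
Singh vs Larsen: 8 to 5, Singh.
Quinn vs Osei: Quinn is ranked higher on 5+4+2+2 = 13 ballots, Osei on 0. Quinn wins 13–0.
Quinn vs Larsen: 4 for Quinn, 9 for Larsen — Larsen by 9–4.
Osei vs Larsen: 0 for Osei, 13 for Larsen — Larsen by 13–0.
Every candidate loses at least once (Aoki loses to Larsen; Singh loses to Aoki; Quinn loses to Aoki; Osei loses to Aoki; Larsen loses to Singh). The majority relation contains the cycle Aoki > Singh > Larsen > Aoki, so there is no Condorcet winner.

none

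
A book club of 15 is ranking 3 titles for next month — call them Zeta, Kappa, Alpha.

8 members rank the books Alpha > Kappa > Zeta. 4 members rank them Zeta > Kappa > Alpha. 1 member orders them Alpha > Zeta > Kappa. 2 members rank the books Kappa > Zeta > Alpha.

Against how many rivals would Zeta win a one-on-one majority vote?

0

Zeta against each rival (15 members):
Zeta vs Kappa: Zeta is ranked higher on 4+1 = 5 ballots, Kappa on 10. Kappa wins 10–5.
Zeta vs Alpha: Zeta is ranked higher on 4+2 = 6 ballots, Alpha on 9. Alpha wins 9–6.
Zeta beats no one; loses to Kappa, Alpha — 0 pairwise wins.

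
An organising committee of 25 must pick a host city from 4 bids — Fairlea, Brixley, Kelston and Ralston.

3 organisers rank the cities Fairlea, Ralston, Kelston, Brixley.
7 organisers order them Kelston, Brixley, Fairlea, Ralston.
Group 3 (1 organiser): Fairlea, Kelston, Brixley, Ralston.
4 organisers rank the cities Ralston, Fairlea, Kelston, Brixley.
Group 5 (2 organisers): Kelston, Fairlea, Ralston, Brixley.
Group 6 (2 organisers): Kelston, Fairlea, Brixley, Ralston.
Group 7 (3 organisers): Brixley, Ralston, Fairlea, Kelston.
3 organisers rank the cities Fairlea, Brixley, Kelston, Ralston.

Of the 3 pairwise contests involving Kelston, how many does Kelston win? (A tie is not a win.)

Kelston against each rival (25 organisers):
Kelston vs Fairlea: 11 to 14, Fairlea.
Kelston vs Brixley: 3+7+1+4+2+2 = 19 for Kelston, 6 for Brixley — Kelston by 19–6.
Kelston vs Ralston: 15 to 10, Kelston.
Kelston beats Brixley, Ralston; loses to Fairlea — 2 pairwise wins.

2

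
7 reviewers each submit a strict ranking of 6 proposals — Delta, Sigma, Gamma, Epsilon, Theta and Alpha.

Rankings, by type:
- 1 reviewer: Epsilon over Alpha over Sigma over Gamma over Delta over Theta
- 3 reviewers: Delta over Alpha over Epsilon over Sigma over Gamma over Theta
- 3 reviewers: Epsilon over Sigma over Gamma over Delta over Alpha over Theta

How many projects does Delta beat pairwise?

2

Delta against each rival (7 reviewers):
Delta vs Sigma: 3 for Delta, 4 for Sigma — Sigma by 4–3.
Delta vs Gamma: 3 to 4, Gamma.
Delta vs Epsilon: Epsilon wins 4–3.
Delta vs Theta: Delta is ranked higher on 1+3+3 = 7 ballots, Theta on 0. Delta wins 7–0.
Delta vs Alpha: Delta wins 6–1.
Delta beats Theta, Alpha; loses to Sigma, Gamma, Epsilon — 2 pairwise wins.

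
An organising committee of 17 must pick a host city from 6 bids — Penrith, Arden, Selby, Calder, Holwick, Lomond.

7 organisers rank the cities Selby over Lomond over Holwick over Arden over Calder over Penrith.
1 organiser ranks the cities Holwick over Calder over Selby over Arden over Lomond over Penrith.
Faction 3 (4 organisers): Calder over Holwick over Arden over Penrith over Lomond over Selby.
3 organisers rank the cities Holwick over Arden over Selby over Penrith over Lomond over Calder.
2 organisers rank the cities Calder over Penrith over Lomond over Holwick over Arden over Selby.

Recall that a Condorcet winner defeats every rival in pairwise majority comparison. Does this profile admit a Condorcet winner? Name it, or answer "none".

none

Check each pair by majority over 17 ballots:
Penrith vs Arden: Arden wins 15–2.
Penrith–Selby: Selby 11–6.
Penrith–Calder: Calder 14–3.
Penrith vs Holwick: 2 for Penrith, 15 for Holwick — Holwick by 15–2.
Penrith vs Lomond: Penrith wins 9–8.
Arden vs Selby: Arden, 9–8.
Arden vs Calder: Arden preferred on 7+3 = 10 ballots; Arden wins 10–7.
Arden–Holwick: Holwick 17–0.
Arden vs Lomond: Lomond, 9–8.
Selby vs Calder: Selby preferred on 7+3 = 10 ballots; Selby wins 10–7.
Selby vs Holwick: Holwick, 10–7.
Selby vs Lomond: Selby, 11–6.
Calder vs Holwick: Holwick wins 11–6.
Calder vs Lomond: Lomond wins 10–7.
Holwick vs Lomond: 1+4+3 = 8 for Holwick, 9 for Lomond — Lomond by 9–8.
Each city drops at least one matchup (Penrith loses to Arden; Arden loses to Holwick; Selby loses to Arden; Calder loses to Arden; Holwick loses to Lomond; Lomond loses to Penrith); the cycle Penrith → Lomond → Arden → Penrith rules out a Condorcet winner.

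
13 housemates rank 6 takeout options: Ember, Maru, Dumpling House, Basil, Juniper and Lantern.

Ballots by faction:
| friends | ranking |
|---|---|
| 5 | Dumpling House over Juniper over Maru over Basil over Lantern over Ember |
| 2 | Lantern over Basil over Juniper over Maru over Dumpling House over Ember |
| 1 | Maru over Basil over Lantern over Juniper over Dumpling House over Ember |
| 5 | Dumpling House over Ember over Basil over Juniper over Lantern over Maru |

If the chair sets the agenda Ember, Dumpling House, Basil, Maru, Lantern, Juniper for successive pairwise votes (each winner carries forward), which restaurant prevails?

Round 1: Ember vs Dumpling House — 0–13, Dumpling House advances.
Round 2: Dumpling House vs Basil — 10–3, Dumpling House advances.
Round 3: Dumpling House vs Maru — 10–3, Dumpling House advances.
Round 4: Dumpling House vs Lantern — 10–3, Dumpling House advances.
Round 5: Dumpling House vs Juniper — 10–3, Dumpling House advances.
The agenda winner is Dumpling House.

Dumpling House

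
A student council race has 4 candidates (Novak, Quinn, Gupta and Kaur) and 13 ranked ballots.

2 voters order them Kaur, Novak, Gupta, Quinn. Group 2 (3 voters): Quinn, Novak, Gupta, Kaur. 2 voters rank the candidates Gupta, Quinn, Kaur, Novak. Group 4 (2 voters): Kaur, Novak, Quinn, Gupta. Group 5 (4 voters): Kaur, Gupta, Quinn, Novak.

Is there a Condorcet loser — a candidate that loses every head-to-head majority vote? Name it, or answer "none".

Pairwise majorities:
Novak vs Quinn: Novak preferred on 2+2 = 4 ballots; Quinn wins 9–4.
Novak vs Gupta: Novak wins 7–6.
Novak vs Kaur: Kaur wins 10–3.
Quinn vs Gupta: Quinn preferred on 3+2 = 5 ballots; Gupta wins 8–5.
Quinn vs Kaur: Kaur, 8–5.
Gupta vs Kaur: Gupta is ranked higher on 3+2 = 5 ballots, Kaur on 8. Kaur wins 8–5.
No candidate is winless: Novak beats Gupta; Quinn beats Novak; Gupta beats Quinn; Kaur beats Novak. There is no Condorcet loser.

none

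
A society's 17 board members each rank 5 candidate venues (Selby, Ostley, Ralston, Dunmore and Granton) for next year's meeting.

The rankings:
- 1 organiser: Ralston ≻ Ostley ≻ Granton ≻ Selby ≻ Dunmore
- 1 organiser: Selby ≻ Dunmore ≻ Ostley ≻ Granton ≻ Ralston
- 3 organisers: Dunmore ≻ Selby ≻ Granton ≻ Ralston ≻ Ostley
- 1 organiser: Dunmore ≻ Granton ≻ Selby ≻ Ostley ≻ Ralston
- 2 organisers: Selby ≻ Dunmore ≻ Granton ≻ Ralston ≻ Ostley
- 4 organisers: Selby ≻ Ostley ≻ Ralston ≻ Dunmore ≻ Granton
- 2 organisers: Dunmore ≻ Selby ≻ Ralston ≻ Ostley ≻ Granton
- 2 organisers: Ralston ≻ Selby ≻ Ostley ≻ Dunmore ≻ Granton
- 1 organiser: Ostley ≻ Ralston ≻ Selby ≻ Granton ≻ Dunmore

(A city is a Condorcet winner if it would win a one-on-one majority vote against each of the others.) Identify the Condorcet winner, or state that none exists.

Selby

Pairwise majorities:
Selby vs Ostley: Selby preferred on 15 ballots; Selby wins 15–2.
Selby vs Ralston: Selby wins 13–4.
Selby vs Dunmore: 11 to 6, Selby.
Selby vs Granton: Selby, 15–2.
Ostley vs Ralston: Ralston wins 10–7.
Ostley vs Dunmore: Dunmore, 9–8.
Ostley vs Granton: 1+1+4+2+2+1 = 11 for Ostley, 6 for Granton — Ostley by 11–6.
Ralston vs Dunmore: 1+4+2+1 = 8 for Ralston, 9 for Dunmore — Dunmore by 9–8.
Ralston–Granton: Ralston 10–7.
Dunmore vs Granton: Dunmore wins 15–2.
Selby defeats every rival head-to-head and is the Condorcet winner.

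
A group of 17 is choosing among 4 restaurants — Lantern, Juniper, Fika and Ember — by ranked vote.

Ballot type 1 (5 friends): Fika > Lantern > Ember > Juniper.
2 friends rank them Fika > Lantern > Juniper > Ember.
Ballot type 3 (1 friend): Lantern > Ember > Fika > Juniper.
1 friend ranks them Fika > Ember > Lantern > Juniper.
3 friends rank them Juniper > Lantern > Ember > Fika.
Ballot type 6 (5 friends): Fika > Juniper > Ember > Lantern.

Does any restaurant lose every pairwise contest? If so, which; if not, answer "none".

Ember

Pairwise majorities:
Lantern vs Juniper: 9 to 8, Lantern.
Lantern vs Fika: Fika wins 13–4.
Lantern vs Ember: Lantern wins 11–6.
Juniper–Fika: Fika 14–3.
Juniper vs Ember: 2+3+5 = 10 for Juniper, 7 for Ember — Juniper by 10–7.
Fika vs Ember: 5+2+1+5 = 13 for Fika, 4 for Ember — Fika by 13–4.
Ember loses to every other restaurant — it is the Condorcet loser.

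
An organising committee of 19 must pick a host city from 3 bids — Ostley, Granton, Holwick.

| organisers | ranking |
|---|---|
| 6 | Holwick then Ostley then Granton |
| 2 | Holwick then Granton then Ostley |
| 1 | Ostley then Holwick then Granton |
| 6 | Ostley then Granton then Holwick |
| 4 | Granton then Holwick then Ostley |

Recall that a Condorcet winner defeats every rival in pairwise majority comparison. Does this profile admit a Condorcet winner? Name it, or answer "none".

none

Pairwise majorities:
Ostley vs Granton: Ostley preferred on 6+1+6 = 13 ballots; Ostley wins 13–6.
Ostley vs Holwick: Ostley preferred on 1+6 = 7 ballots; Holwick wins 12–7.
Granton vs Holwick: Granton preferred on 6+4 = 10 ballots; Granton wins 10–9.
No city is unbeaten: Ostley loses to Holwick; Granton loses to Ostley; Holwick loses to Granton. In particular Ostley beats Granton beats Holwick beats Ostley is a majority cycle — no Condorcet winner exists.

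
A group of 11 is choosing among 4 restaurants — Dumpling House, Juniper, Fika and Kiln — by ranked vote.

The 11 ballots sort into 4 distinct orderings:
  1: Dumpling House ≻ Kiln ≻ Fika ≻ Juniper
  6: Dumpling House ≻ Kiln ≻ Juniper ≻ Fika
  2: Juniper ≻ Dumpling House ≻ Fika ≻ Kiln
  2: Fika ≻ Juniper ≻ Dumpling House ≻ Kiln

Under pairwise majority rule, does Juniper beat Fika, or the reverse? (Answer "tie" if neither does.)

Ballots ranking Juniper above Fika: 6 + 2 = 8.
Ballots ranking Fika above Juniper: 11 − 8 = 3.
Juniper wins the head-to-head 8–3.

Juniper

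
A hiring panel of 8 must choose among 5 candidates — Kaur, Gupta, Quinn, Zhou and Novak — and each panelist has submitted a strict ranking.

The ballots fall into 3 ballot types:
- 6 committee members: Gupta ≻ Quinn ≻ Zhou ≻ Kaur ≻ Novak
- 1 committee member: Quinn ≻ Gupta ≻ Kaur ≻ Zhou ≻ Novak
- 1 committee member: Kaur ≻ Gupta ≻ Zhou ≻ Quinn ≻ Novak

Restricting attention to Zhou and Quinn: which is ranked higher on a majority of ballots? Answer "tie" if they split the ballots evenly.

Quinn

Ballots ranking Zhou above Quinn: 1.
Ballots ranking Quinn above Zhou: 8 − 1 = 7.
Quinn wins the head-to-head 7–1.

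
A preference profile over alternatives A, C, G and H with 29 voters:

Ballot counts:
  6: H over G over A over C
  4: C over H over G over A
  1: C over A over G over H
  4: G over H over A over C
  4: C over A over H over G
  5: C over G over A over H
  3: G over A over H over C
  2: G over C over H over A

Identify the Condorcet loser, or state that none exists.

A

Pairwise majorities:
A vs C: 6+4+3 = 13 for A, 16 for C — C by 16–13.
A vs G: 5 to 24, G.
A vs H: A preferred on 1+4+5+3 = 13 ballots; H wins 16–13.
C vs G: G, 15–14.
C vs H: C preferred on 4+1+4+5+2 = 16 ballots; C wins 16–13.
G vs H: 15 to 14, G.
A is beaten in every head-to-head and is the Condorcet loser.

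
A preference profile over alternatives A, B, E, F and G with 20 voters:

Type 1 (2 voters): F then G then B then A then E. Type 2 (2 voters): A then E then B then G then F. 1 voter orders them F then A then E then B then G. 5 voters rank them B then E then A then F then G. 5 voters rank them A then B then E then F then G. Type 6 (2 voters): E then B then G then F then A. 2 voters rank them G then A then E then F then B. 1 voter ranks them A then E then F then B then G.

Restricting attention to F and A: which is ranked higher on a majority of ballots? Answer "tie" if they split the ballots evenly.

Ballots ranking F above A: 2 + 1 + 2 = 5.
Ballots ranking A above F: 20 − 5 = 15.
A wins the head-to-head 15–5.

A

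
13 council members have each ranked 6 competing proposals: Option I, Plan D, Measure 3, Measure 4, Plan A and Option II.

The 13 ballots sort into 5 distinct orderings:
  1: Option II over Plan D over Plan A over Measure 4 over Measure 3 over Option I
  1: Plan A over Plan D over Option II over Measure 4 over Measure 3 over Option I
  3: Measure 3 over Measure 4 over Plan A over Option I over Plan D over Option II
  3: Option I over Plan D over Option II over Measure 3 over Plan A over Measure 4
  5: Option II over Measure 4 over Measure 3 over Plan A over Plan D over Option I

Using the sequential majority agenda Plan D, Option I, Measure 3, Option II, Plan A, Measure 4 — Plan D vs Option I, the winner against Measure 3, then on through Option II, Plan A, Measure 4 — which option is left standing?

Option II

Round 1: Plan D vs Option I — 7–6, Plan D advances.
Round 2: Plan D vs Measure 3 — 5–8, Measure 3 advances.
Round 3: Measure 3 vs Option II — 3–10, Option II advances.
Round 4: Option II vs Plan A — 9–4, Option II advances.
Round 5: Option II vs Measure 4 — 10–3, Option II advances.
Option II survives the agenda.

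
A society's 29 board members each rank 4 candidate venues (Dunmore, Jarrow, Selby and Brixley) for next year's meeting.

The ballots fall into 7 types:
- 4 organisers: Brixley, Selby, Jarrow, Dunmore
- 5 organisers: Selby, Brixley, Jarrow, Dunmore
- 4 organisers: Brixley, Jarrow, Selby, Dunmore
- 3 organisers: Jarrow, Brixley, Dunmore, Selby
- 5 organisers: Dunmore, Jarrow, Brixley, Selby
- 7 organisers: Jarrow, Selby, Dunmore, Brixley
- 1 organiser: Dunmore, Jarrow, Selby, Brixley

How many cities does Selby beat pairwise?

1

Selby against each rival (29 organisers):
Selby vs Dunmore: Selby is ranked higher on 4+5+4+7 = 20 ballots, Dunmore on 9. Selby wins 20–9.
Selby vs Jarrow: Jarrow, 20–9.
Selby vs Brixley: 13 to 16, Brixley.
Selby beats Dunmore; loses to Jarrow, Brixley — 1 pairwise win.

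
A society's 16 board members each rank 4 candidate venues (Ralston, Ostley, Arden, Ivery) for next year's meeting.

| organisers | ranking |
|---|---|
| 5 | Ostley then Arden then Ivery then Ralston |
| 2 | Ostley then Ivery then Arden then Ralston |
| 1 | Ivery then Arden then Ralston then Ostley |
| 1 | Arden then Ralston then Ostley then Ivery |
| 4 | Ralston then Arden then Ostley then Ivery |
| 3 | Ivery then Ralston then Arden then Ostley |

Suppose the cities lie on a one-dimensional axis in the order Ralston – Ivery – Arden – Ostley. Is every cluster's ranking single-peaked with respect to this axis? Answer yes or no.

Axis positions: Ralston=1, Ivery=2, Arden=3, Ostley=4.
Cluster 1 (peak Ostley at position 4): ranking walks positions 4-3-2-1, expanding outward from the peak — single-peaked.
Cluster 2: ranking walks positions 4-2-3-1; Ivery is ranked above Arden even though Arden lies between Ivery and the peak Ostley on the axis — preferences dip and rise again. Not single-peaked.
Cluster 3 (peak Ivery at position 2): ranking walks positions 2-3-1-4, expanding outward from the peak — single-peaked.
Cluster 4: ranking walks positions 3-1-4-2; Ralston is ranked above Ivery even though Ivery lies between Ralston and the peak Arden on the axis — preferences dip and rise again. Not single-peaked.
Cluster 5: ranking walks positions 1-3-4-2; Arden is ranked above Ivery even though Ivery lies between Arden and the peak Ralston on the axis — preferences dip and rise again. Not single-peaked.
Cluster 6 (peak Ivery at position 2): ranking walks positions 2-1-3-4, expanding outward from the peak — single-peaked.
Cluster 2 violates single-peakedness, so the profile is not single-peaked on this axis.

no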